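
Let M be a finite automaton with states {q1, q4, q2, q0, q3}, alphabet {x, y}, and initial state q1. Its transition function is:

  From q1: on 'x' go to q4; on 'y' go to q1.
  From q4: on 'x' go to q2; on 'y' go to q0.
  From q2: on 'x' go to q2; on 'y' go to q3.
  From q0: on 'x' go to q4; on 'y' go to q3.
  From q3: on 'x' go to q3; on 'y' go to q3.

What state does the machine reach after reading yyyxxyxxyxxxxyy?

Trace: q1 -y-> q1 -y-> q1 -y-> q1 -x-> q4 -x-> q2 -y-> q3 -x-> q3 -x-> q3 -y-> q3 -x-> q3 -x-> q3 -x-> q3 -x-> q3 -y-> q3 -y-> q3

q3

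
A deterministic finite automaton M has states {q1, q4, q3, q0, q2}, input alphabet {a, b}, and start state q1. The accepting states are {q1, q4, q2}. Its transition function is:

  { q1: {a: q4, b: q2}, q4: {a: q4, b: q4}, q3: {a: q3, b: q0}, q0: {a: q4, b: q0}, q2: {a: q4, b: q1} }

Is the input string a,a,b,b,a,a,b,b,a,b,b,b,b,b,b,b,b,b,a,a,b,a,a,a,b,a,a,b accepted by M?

Yes

Trace: q1 -a-> q4 -a-> q4 -b-> q4 -b-> q4 -a-> q4 -a-> q4 -b-> q4 -b-> q4 -a-> q4 -b-> q4 -b-> q4 -b-> q4 -b-> q4 -b-> q4 -b-> q4 -b-> q4 -b-> q4 -b-> q4 -a-> q4 -a-> q4 -b-> q4 -a-> q4 -a-> q4 -a-> q4 -b-> q4 -a-> q4 -a-> q4 -b-> q4
End state q4 is accepting.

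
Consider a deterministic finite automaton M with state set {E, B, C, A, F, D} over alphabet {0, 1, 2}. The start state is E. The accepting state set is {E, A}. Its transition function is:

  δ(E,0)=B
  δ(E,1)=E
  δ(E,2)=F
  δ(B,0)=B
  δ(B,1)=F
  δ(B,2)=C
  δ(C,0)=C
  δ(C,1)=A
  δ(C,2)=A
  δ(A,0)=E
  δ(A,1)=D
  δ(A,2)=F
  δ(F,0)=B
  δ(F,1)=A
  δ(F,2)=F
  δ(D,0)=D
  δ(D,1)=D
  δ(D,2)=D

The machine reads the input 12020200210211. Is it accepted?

start at E
read '1': E → E
read '2': E → F
read '0': F → B
read '2': B → C
read '0': C → C
read '2': C → A
read '0': A → E
read '0': E → B
read '2': B → C
read '1': C → A
read '0': A → E
read '2': E → F
read '1': F → A
read '1': A → D
End state D is not accepting.

No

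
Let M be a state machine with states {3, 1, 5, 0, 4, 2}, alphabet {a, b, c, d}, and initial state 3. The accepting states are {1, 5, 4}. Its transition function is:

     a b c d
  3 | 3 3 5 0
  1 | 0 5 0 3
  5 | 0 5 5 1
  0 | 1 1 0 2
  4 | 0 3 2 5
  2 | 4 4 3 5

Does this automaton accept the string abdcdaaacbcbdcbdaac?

No

3 → 3 → 3 → 0 → 0 → 2 → 4 → 0 → 1 → 0 → 1 → 0 → 1 → 3 → 5 → 5 → 1 → 0 → 1 → 0
End state 0 is not accepting.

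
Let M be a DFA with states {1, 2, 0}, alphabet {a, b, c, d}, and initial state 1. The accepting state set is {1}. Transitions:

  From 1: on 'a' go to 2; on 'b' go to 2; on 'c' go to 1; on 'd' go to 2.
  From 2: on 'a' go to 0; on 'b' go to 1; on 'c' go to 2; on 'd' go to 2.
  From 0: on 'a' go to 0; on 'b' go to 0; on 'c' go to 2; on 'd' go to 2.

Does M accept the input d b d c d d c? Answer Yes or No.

No

1 → 2 → 1 → 2 → 2 → 2 → 2 → 2
End state 2 is not accepting.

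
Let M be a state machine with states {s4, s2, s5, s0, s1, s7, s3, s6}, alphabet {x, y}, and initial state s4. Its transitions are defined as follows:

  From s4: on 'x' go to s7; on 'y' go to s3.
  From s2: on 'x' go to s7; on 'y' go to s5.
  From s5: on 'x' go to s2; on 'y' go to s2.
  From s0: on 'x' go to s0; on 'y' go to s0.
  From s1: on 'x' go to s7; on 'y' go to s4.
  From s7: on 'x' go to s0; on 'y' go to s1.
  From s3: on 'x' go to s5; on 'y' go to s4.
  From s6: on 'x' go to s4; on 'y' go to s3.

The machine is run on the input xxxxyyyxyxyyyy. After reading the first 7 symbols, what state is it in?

s0

Trace: s4 -x-> s7 -x-> s0 -x-> s0 -x-> s0 -y-> s0 -y-> s0 -y-> s0
After 7 symbols: s0.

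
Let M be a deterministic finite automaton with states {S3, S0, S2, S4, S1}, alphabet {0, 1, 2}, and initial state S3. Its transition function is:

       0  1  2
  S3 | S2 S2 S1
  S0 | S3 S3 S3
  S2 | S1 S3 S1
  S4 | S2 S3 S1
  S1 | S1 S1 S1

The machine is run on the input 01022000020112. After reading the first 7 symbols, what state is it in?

S1

S3 → S2 → S3 → S2 → S1 → S1 → S1 → S1
After 7 symbols: S1.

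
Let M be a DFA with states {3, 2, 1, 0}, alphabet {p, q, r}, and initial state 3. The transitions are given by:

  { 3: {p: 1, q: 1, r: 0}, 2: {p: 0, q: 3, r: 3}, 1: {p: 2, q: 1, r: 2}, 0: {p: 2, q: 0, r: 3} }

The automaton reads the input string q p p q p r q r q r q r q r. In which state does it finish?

start at 3
read 'q': 3 → 1
read 'p': 1 → 2
read 'p': 2 → 0
read 'q': 0 → 0
read 'p': 0 → 2
read 'r': 2 → 3
read 'q': 3 → 1
read 'r': 1 → 2
read 'q': 2 → 3
read 'r': 3 → 0
read 'q': 0 → 0
read 'r': 0 → 3
read 'q': 3 → 1
read 'r': 1 → 2

2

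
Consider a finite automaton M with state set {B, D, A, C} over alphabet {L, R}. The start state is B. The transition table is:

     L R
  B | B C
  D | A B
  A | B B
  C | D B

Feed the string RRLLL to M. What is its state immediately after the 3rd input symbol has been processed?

B

Trace: B -R-> C -R-> B -L-> B
After 3 symbols: B.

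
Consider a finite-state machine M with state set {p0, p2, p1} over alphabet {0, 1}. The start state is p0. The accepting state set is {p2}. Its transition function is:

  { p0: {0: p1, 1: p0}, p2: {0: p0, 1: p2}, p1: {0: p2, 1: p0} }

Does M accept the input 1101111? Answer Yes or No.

No

start at p0
read '1': p0 → p0
read '1': p0 → p0
read '0': p0 → p1
read '1': p1 → p0
read '1': p0 → p0
read '1': p0 → p0
read '1': p0 → p0
End state p0 is not accepting.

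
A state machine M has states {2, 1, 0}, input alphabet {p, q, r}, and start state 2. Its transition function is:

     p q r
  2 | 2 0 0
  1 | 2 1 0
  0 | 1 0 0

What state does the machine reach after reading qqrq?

start at 2
read 'q': 2 → 0
read 'q': 0 → 0
read 'r': 0 → 0
read 'q': 0 → 0

0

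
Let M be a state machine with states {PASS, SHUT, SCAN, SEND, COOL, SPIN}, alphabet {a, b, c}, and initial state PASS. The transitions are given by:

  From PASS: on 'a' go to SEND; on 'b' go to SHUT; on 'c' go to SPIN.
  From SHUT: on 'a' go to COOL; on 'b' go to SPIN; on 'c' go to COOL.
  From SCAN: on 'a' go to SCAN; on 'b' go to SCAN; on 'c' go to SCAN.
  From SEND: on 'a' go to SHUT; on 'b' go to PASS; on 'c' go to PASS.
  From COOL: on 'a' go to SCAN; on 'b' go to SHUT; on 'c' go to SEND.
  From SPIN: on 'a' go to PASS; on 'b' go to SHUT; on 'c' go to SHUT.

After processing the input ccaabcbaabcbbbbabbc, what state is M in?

PASS → SPIN → SHUT → COOL → SCAN → SCAN → SCAN → SCAN → SCAN → SCAN → SCAN → SCAN → SCAN → SCAN → SCAN → SCAN → SCAN → SCAN → SCAN → SCAN

SCAN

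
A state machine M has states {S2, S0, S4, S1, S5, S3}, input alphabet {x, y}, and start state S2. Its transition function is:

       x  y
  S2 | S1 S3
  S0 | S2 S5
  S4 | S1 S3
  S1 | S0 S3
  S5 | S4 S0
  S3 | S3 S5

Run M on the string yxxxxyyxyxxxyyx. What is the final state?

S2

start at S2
read 'y': S2 → S3
read 'x': S3 → S3
read 'x': S3 → S3
read 'x': S3 → S3
read 'x': S3 → S3
read 'y': S3 → S5
read 'y': S5 → S0
read 'x': S0 → S2
read 'y': S2 → S3
read 'x': S3 → S3
read 'x': S3 → S3
read 'x': S3 → S3
read 'y': S3 → S5
read 'y': S5 → S0
read 'x': S0 → S2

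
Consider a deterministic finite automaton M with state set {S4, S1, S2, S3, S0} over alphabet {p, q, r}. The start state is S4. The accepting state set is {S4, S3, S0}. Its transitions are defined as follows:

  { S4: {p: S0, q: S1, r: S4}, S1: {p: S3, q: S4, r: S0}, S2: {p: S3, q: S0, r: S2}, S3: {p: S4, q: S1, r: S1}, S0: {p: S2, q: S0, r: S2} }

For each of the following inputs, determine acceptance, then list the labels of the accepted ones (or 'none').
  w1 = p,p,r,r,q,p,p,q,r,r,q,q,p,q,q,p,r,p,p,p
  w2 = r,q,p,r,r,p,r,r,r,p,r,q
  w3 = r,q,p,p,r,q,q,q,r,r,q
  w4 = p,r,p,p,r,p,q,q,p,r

w1, w2, w3

w1: Trace: S4 -p-> S0 -p-> S2 -r-> S2 -r-> S2 -q-> S0 -p-> S2 -p-> S3 -q-> S1 -r-> S0 -r-> S2 -q-> S0 -q-> S0 -p-> S2 -q-> S0 -q-> S0 -p-> S2 -r-> S2 -p-> S3 -p-> S4 -p-> S0  → end S0, accepted
w2: Trace: S4 -r-> S4 -q-> S1 -p-> S3 -r-> S1 -r-> S0 -p-> S2 -r-> S2 -r-> S2 -r-> S2 -p-> S3 -r-> S1 -q-> S4  → end S4, accepted
w3: Trace: S4 -r-> S4 -q-> S1 -p-> S3 -p-> S4 -r-> S4 -q-> S1 -q-> S4 -q-> S1 -r-> S0 -r-> S2 -q-> S0  → end S0, accepted
w4: Trace: S4 -p-> S0 -r-> S2 -p-> S3 -p-> S4 -r-> S4 -p-> S0 -q-> S0 -q-> S0 -p-> S2 -r-> S2  → end S2, rejected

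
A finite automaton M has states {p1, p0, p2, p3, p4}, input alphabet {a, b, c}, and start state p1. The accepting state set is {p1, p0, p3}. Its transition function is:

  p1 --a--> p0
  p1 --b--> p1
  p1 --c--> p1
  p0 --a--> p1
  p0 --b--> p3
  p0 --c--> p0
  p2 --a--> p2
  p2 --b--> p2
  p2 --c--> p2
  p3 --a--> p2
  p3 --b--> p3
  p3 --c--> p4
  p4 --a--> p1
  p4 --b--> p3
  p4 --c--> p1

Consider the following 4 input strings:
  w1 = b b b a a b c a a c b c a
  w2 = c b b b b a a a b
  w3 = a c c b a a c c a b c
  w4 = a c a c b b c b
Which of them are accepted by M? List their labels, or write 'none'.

w1, w2, w4

w1: p1 → p1 → p1 → p1 → p0 → p1 → p1 → p1 → p0 → p1 → p1 → p1 → p1 → p0  → end p0, accepted
w2: p1 → p1 → p1 → p1 → p1 → p1 → p0 → p1 → p0 → p3  → end p3, accepted
w3: p1 → p0 → p0 → p0 → p3 → p2 → p2 → p2 → p2 → p2 → p2 → p2  → end p2, rejected
w4: p1 → p0 → p0 → p1 → p1 → p1 → p1 → p1 → p1  → end p1, accepted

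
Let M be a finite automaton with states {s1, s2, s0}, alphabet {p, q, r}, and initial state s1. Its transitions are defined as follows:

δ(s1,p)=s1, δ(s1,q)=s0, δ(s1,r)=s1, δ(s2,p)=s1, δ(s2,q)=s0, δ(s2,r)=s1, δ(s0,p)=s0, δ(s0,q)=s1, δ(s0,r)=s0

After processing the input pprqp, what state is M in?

s1 → s1 → s1 → s1 → s0 → s0

s0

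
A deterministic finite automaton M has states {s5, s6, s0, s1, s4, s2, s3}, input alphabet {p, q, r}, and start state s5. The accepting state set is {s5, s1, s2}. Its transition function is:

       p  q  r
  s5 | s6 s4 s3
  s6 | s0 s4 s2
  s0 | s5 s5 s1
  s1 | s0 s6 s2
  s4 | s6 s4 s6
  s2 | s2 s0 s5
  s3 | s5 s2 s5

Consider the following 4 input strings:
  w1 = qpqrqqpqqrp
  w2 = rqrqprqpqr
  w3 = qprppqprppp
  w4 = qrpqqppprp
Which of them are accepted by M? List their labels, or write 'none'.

w4

w1:
  start at s5
  read 'q': s5 → s4
  read 'p': s4 → s6
  read 'q': s6 → s4
  read 'r': s4 → s6
  read 'q': s6 → s4
  read 'q': s4 → s4
  read 'p': s4 → s6
  read 'q': s6 → s4
  read 'q': s4 → s4
  read 'r': s4 → s6
  read 'p': s6 → s0
  end s0, rejected
w2:
  start at s5
  read 'r': s5 → s3
  read 'q': s3 → s2
  read 'r': s2 → s5
  read 'q': s5 → s4
  read 'p': s4 → s6
  read 'r': s6 → s2
  read 'q': s2 → s0
  read 'p': s0 → s5
  read 'q': s5 → s4
  read 'r': s4 → s6
  end s6, rejected
w3:
  start at s5
  read 'q': s5 → s4
  read 'p': s4 → s6
  read 'r': s6 → s2
  read 'p': s2 → s2
  read 'p': s2 → s2
  read 'q': s2 → s0
  read 'p': s0 → s5
  read 'r': s5 → s3
  read 'p': s3 → s5
  read 'p': s5 → s6
  read 'p': s6 → s0
  end s0, rejected
w4:
  start at s5
  read 'q': s5 → s4
  read 'r': s4 → s6
  read 'p': s6 → s0
  read 'q': s0 → s5
  read 'q': s5 → s4
  read 'p': s4 → s6
  read 'p': s6 → s0
  read 'p': s0 → s5
  read 'r': s5 → s3
  read 'p': s3 → s5
  end s5, accepted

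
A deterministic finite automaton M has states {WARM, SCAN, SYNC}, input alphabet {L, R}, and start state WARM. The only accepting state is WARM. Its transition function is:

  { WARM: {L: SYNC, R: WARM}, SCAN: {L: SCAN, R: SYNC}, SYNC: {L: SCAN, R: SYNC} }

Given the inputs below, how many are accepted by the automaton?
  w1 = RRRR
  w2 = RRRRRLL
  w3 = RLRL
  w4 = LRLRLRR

w1: WARM → WARM → WARM → WARM → WARM  → end WARM, accepted
w2: WARM → WARM → WARM → WARM → WARM → WARM → SYNC → SCAN  → end SCAN, rejected
w3: WARM → WARM → SYNC → SYNC → SCAN  → end SCAN, rejected
w4: WARM → SYNC → SYNC → SCAN → SYNC → SCAN → SYNC → SYNC  → end SYNC, rejected

1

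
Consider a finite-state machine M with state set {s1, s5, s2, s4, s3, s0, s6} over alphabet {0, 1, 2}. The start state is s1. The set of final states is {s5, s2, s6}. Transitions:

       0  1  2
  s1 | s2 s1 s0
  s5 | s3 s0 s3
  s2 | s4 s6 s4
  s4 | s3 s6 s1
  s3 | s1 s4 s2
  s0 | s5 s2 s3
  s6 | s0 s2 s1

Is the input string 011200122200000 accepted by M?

No

start at s1
read '0': s1 → s2
read '1': s2 → s6
read '1': s6 → s2
read '2': s2 → s4
read '0': s4 → s3
read '0': s3 → s1
read '1': s1 → s1
read '2': s1 → s0
read '2': s0 → s3
read '2': s3 → s2
read '0': s2 → s4
read '0': s4 → s3
read '0': s3 → s1
read '0': s1 → s2
read '0': s2 → s4
End state s4 is not accepting.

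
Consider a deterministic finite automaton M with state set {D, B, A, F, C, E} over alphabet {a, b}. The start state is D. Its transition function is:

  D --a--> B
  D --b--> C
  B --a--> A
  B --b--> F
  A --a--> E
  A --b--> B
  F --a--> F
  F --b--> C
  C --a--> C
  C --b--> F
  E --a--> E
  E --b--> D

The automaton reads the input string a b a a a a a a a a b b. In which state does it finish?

F

start at D
read 'a': D → B
read 'b': B → F
read 'a': F → F
read 'a': F → F
read 'a': F → F
read 'a': F → F
read 'a': F → F
read 'a': F → F
read 'a': F → F
read 'a': F → F
read 'b': F → C
read 'b': C → F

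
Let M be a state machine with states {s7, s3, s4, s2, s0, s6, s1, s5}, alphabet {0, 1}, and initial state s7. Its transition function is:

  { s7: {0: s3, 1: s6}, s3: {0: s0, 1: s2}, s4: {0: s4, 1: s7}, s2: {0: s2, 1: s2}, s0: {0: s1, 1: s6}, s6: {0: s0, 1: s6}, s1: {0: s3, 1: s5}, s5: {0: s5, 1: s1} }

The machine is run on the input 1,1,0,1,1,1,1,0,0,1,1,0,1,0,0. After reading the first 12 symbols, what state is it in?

s3

Trace: s7 -1-> s6 -1-> s6 -0-> s0 -1-> s6 -1-> s6 -1-> s6 -1-> s6 -0-> s0 -0-> s1 -1-> s5 -1-> s1 -0-> s3
After 12 symbols: s3.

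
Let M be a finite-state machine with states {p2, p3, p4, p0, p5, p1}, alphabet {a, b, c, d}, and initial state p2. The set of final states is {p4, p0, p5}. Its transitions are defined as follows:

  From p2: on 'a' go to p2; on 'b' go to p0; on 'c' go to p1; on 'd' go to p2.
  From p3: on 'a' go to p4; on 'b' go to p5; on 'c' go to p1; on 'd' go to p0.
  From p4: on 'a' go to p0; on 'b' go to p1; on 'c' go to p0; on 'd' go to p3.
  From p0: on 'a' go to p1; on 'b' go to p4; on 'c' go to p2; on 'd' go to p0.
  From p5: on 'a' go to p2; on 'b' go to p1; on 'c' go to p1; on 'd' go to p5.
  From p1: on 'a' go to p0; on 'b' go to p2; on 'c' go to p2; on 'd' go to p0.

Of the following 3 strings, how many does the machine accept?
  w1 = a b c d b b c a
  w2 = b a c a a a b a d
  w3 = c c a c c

w1:
  start at p2
  read 'a': p2 → p2
  read 'b': p2 → p0
  read 'c': p0 → p2
  read 'd': p2 → p2
  read 'b': p2 → p0
  read 'b': p0 → p4
  read 'c': p4 → p0
  read 'a': p0 → p1
  end p1, rejected
w2:
  start at p2
  read 'b': p2 → p0
  read 'a': p0 → p1
  read 'c': p1 → p2
  read 'a': p2 → p2
  read 'a': p2 → p2
  read 'a': p2 → p2
  read 'b': p2 → p0
  read 'a': p0 → p1
  read 'd': p1 → p0
  end p0, accepted
w3:
  start at p2
  read 'c': p2 → p1
  read 'c': p1 → p2
  read 'a': p2 → p2
  read 'c': p2 → p1
  read 'c': p1 → p2
  end p2, rejected

1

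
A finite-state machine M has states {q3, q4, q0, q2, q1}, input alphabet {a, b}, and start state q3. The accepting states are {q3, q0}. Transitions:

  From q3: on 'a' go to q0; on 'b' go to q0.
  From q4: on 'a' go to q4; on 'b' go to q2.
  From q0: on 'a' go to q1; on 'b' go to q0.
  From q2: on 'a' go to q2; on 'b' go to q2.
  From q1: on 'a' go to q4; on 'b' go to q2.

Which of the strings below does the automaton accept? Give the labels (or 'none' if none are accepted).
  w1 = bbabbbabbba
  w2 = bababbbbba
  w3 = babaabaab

w1: Trace: q3 -b-> q0 -b-> q0 -a-> q1 -b-> q2 -b-> q2 -b-> q2 -a-> q2 -b-> q2 -b-> q2 -b-> q2 -a-> q2  → end q2, rejected
w2: Trace: q3 -b-> q0 -a-> q1 -b-> q2 -a-> q2 -b-> q2 -b-> q2 -b-> q2 -b-> q2 -b-> q2 -a-> q2  → end q2, rejected
w3: Trace: q3 -b-> q0 -a-> q1 -b-> q2 -a-> q2 -a-> q2 -b-> q2 -a-> q2 -a-> q2 -b-> q2  → end q2, rejected

none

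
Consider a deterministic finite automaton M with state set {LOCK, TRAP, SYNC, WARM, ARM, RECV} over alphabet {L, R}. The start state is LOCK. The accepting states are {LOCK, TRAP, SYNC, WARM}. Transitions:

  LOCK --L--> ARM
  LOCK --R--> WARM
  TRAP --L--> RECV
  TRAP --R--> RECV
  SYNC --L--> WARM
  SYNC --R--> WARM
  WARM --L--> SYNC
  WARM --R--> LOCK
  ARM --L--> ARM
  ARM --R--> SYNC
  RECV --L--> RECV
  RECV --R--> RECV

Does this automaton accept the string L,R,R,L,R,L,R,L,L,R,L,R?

Yes

LOCK → ARM → SYNC → WARM → SYNC → WARM → SYNC → WARM → SYNC → WARM → LOCK → ARM → SYNC
End state SYNC is accepting.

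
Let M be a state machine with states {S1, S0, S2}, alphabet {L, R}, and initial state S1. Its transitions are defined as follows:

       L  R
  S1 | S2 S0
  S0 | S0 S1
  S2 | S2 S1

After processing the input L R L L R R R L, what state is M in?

start at S1
read 'L': S1 → S2
read 'R': S2 → S1
read 'L': S1 → S2
read 'L': S2 → S2
read 'R': S2 → S1
read 'R': S1 → S0
read 'R': S0 → S1
read 'L': S1 → S2

S2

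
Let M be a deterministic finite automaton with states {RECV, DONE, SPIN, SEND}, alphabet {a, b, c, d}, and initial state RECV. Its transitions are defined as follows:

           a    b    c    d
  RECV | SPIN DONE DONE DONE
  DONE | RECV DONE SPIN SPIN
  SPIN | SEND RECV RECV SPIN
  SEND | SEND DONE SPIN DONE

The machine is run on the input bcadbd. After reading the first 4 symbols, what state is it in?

DONE

start at RECV
read 'b': RECV → DONE
read 'c': DONE → SPIN
read 'a': SPIN → SEND
read 'd': SEND → DONE
After 4 symbols: DONE.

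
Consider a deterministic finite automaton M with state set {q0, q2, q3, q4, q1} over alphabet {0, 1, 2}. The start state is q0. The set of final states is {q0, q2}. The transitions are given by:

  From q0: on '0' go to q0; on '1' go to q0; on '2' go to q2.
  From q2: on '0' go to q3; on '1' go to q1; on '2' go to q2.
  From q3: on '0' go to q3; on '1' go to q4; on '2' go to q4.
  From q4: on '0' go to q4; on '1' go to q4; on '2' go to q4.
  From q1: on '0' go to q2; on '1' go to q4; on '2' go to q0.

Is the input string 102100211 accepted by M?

start at q0
read '1': q0 → q0
read '0': q0 → q0
read '2': q0 → q2
read '1': q2 → q1
read '0': q1 → q2
read '0': q2 → q3
read '2': q3 → q4
read '1': q4 → q4
read '1': q4 → q4
End state q4 is not accepting.

No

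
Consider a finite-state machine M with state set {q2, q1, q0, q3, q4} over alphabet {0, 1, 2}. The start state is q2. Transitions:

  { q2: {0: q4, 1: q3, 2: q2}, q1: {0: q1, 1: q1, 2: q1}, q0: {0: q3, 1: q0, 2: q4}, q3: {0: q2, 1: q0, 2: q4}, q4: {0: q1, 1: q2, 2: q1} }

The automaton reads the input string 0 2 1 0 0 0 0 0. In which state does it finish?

start at q2
read '0': q2 → q4
read '2': q4 → q1
read '1': q1 → q1
read '0': q1 → q1
read '0': q1 → q1
read '0': q1 → q1
read '0': q1 → q1
read '0': q1 → q1

q1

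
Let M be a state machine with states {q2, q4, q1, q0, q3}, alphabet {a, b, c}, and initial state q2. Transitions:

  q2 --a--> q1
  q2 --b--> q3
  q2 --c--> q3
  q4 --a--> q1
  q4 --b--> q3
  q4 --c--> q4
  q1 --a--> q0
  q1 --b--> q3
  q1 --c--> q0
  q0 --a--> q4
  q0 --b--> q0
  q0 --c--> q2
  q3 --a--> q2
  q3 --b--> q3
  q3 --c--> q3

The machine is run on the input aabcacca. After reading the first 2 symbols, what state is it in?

Trace: q2 -a-> q1 -a-> q0
After 2 symbols: q0.

q0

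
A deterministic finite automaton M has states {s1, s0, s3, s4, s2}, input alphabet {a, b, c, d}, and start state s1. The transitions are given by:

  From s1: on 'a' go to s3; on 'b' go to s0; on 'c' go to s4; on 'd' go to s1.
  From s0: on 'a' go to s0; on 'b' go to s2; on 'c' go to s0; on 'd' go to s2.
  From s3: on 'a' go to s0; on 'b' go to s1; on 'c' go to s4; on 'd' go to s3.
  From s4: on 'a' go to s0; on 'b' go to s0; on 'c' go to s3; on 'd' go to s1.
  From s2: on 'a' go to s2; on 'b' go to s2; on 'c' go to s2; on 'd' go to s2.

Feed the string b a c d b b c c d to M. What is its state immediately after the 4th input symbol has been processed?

start at s1
read 'b': s1 → s0
read 'a': s0 → s0
read 'c': s0 → s0
read 'd': s0 → s2
After 4 symbols: s2.

s2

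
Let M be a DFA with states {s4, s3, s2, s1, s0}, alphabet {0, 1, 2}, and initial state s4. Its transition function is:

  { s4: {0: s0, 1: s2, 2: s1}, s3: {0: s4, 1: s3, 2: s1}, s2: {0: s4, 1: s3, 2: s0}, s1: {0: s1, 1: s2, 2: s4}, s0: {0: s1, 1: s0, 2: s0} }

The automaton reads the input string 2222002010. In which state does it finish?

Trace: s4 -2-> s1 -2-> s4 -2-> s1 -2-> s4 -0-> s0 -0-> s1 -2-> s4 -0-> s0 -1-> s0 -0-> s1

s1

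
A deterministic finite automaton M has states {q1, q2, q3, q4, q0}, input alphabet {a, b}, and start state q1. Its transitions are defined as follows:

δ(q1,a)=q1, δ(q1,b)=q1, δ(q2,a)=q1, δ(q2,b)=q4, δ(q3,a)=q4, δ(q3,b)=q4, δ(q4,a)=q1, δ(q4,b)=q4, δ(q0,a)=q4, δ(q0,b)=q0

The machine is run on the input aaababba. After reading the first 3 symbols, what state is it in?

Trace: q1 -a-> q1 -a-> q1 -a-> q1
After 3 symbols: q1.

q1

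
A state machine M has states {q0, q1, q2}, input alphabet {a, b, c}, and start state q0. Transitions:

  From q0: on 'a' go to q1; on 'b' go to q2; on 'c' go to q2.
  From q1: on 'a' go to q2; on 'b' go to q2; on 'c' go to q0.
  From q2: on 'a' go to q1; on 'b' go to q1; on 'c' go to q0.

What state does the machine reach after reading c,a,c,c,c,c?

start at q0
read 'c': q0 → q2
read 'a': q2 → q1
read 'c': q1 → q0
read 'c': q0 → q2
read 'c': q2 → q0
read 'c': q0 → q2

q2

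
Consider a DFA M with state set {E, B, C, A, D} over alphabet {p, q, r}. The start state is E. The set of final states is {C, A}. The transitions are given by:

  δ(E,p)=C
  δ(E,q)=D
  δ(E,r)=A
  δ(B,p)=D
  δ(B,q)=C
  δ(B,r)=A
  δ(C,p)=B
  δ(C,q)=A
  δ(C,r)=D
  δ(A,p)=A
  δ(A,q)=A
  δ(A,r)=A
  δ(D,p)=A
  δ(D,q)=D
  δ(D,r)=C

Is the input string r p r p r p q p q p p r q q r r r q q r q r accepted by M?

Trace: E -r-> A -p-> A -r-> A -p-> A -r-> A -p-> A -q-> A -p-> A -q-> A -p-> A -p-> A -r-> A -q-> A -q-> A -r-> A -r-> A -r-> A -q-> A -q-> A -r-> A -q-> A -r-> A
End state A is accepting.

Yes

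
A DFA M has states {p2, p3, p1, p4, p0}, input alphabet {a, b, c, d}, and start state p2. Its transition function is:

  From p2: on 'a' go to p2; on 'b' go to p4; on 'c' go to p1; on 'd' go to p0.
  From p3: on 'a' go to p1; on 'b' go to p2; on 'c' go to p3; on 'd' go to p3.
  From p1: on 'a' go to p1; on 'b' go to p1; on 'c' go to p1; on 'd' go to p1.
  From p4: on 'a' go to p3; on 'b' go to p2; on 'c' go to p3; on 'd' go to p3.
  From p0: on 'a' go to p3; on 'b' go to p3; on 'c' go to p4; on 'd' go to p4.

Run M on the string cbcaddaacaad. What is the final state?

p1

start at p2
read 'c': p2 → p1
read 'b': p1 → p1
read 'c': p1 → p1
read 'a': p1 → p1
read 'd': p1 → p1
read 'd': p1 → p1
read 'a': p1 → p1
read 'a': p1 → p1
read 'c': p1 → p1
read 'a': p1 → p1
read 'a': p1 → p1
read 'd': p1 → p1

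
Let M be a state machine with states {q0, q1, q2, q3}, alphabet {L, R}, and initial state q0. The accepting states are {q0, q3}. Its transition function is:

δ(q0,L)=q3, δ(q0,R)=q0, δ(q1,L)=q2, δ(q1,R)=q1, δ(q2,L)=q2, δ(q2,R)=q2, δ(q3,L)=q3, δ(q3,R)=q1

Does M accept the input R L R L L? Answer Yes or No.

q0 → q0 → q3 → q1 → q2 → q2
End state q2 is not accepting.

No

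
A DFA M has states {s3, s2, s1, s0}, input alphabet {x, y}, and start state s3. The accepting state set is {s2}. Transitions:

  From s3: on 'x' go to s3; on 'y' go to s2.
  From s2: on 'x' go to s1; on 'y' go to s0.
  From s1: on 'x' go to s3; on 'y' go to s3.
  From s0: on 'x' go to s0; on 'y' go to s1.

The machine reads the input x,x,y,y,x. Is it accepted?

s3 → s3 → s3 → s2 → s0 → s0
End state s0 is not accepting.

No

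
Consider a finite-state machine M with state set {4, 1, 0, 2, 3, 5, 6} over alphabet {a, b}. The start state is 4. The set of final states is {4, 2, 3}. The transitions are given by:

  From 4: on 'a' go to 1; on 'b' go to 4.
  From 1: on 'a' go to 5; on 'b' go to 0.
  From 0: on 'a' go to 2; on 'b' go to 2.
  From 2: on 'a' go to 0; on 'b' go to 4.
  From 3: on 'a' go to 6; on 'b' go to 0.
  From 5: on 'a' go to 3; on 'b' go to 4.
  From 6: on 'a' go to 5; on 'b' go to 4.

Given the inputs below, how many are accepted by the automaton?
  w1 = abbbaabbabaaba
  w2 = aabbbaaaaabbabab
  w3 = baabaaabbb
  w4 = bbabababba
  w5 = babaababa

w1: Trace: 4 -a-> 1 -b-> 0 -b-> 2 -b-> 4 -a-> 1 -a-> 5 -b-> 4 -b-> 4 -a-> 1 -b-> 0 -a-> 2 -a-> 0 -b-> 2 -a-> 0  → end 0, rejected
w2: Trace: 4 -a-> 1 -a-> 5 -b-> 4 -b-> 4 -b-> 4 -a-> 1 -a-> 5 -a-> 3 -a-> 6 -a-> 5 -b-> 4 -b-> 4 -a-> 1 -b-> 0 -a-> 2 -b-> 4  → end 4, accepted
w3: Trace: 4 -b-> 4 -a-> 1 -a-> 5 -b-> 4 -a-> 1 -a-> 5 -a-> 3 -b-> 0 -b-> 2 -b-> 4  → end 4, accepted
w4: Trace: 4 -b-> 4 -b-> 4 -a-> 1 -b-> 0 -a-> 2 -b-> 4 -a-> 1 -b-> 0 -b-> 2 -a-> 0  → end 0, rejected
w5: Trace: 4 -b-> 4 -a-> 1 -b-> 0 -a-> 2 -a-> 0 -b-> 2 -a-> 0 -b-> 2 -a-> 0  → end 0, rejected

2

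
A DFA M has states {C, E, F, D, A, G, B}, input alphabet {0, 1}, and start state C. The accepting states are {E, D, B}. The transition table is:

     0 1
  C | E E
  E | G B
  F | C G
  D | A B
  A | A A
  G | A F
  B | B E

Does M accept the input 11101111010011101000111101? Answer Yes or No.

Trace: C -1-> E -1-> B -1-> E -0-> G -1-> F -1-> G -1-> F -1-> G -0-> A -1-> A -0-> A -0-> A -1-> A -1-> A -1-> A -0-> A -1-> A -0-> A -0-> A -0-> A -1-> A -1-> A -1-> A -1-> A -0-> A -1-> A
End state A is not accepting.

No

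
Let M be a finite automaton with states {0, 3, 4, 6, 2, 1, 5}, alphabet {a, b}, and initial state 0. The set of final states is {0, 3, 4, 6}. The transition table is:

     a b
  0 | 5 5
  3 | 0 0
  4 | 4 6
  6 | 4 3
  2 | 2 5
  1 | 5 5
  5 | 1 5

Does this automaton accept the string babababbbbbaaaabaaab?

0 → 5 → 1 → 5 → 1 → 5 → 1 → 5 → 5 → 5 → 5 → 5 → 1 → 5 → 1 → 5 → 5 → 1 → 5 → 1 → 5
End state 5 is not accepting.

No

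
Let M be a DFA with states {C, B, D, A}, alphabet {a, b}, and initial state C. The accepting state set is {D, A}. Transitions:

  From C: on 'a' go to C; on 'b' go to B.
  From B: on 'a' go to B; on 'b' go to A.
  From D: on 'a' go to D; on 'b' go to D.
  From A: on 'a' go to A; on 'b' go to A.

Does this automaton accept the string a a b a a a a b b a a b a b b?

Yes

start at C
read 'a': C → C
read 'a': C → C
read 'b': C → B
read 'a': B → B
read 'a': B → B
read 'a': B → B
read 'a': B → B
read 'b': B → A
read 'b': A → A
read 'a': A → A
read 'a': A → A
read 'b': A → A
read 'a': A → A
read 'b': A → A
read 'b': A → A
End state A is accepting.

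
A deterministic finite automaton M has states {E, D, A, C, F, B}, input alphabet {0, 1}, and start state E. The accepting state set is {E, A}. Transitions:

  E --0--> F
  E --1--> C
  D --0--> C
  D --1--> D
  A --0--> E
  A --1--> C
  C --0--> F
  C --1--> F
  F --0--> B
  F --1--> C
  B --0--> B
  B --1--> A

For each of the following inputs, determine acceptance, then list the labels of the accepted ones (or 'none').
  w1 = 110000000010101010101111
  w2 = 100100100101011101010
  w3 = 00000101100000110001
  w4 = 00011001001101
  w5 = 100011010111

w1: Trace: E -1-> C -1-> F -0-> B -0-> B -0-> B -0-> B -0-> B -0-> B -0-> B -0-> B -1-> A -0-> E -1-> C -0-> F -1-> C -0-> F -1-> C -0-> F -1-> C -0-> F -1-> C -1-> F -1-> C -1-> F  → end F, rejected
w2: Trace: E -1-> C -0-> F -0-> B -1-> A -0-> E -0-> F -1-> C -0-> F -0-> B -1-> A -0-> E -1-> C -0-> F -1-> C -1-> F -1-> C -0-> F -1-> C -0-> F -1-> C -0-> F  → end F, rejected
w3: Trace: E -0-> F -0-> B -0-> B -0-> B -0-> B -1-> A -0-> E -1-> C -1-> F -0-> B -0-> B -0-> B -0-> B -0-> B -1-> A -1-> C -0-> F -0-> B -0-> B -1-> A  → end A, accepted
w4: Trace: E -0-> F -0-> B -0-> B -1-> A -1-> C -0-> F -0-> B -1-> A -0-> E -0-> F -1-> C -1-> F -0-> B -1-> A  → end A, accepted
w5: Trace: E -1-> C -0-> F -0-> B -0-> B -1-> A -1-> C -0-> F -1-> C -0-> F -1-> C -1-> F -1-> C  → end C, rejected

w3, w4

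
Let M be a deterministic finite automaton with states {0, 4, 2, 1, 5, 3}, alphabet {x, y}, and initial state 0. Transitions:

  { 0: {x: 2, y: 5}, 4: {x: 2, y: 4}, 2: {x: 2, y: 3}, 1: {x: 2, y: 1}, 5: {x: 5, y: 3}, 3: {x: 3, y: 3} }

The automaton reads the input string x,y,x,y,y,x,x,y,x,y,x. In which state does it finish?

3

0 → 2 → 3 → 3 → 3 → 3 → 3 → 3 → 3 → 3 → 3 → 3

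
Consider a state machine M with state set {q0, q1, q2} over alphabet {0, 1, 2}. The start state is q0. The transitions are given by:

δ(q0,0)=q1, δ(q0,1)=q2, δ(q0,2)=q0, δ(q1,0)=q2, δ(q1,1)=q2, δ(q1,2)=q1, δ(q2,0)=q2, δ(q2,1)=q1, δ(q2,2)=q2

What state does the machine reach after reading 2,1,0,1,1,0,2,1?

q0 → q0 → q2 → q2 → q1 → q2 → q2 → q2 → q1

q1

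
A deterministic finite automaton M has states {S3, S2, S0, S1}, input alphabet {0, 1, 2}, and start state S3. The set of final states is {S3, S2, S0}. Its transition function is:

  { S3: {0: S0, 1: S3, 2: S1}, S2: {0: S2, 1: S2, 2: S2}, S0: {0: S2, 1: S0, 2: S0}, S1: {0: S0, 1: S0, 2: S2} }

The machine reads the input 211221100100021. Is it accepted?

start at S3
read '2': S3 → S1
read '1': S1 → S0
read '1': S0 → S0
read '2': S0 → S0
read '2': S0 → S0
read '1': S0 → S0
read '1': S0 → S0
read '0': S0 → S2
read '0': S2 → S2
read '1': S2 → S2
read '0': S2 → S2
read '0': S2 → S2
read '0': S2 → S2
read '2': S2 → S2
read '1': S2 → S2
End state S2 is accepting.

Yes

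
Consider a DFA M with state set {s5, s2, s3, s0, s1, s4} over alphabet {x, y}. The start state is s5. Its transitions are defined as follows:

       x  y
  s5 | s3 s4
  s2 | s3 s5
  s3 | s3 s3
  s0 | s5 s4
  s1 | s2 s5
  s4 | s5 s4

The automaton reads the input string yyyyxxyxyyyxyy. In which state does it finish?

s3

start at s5
read 'y': s5 → s4
read 'y': s4 → s4
read 'y': s4 → s4
read 'y': s4 → s4
read 'x': s4 → s5
read 'x': s5 → s3
read 'y': s3 → s3
read 'x': s3 → s3
read 'y': s3 → s3
read 'y': s3 → s3
read 'y': s3 → s3
read 'x': s3 → s3
read 'y': s3 → s3
read 'y': s3 → s3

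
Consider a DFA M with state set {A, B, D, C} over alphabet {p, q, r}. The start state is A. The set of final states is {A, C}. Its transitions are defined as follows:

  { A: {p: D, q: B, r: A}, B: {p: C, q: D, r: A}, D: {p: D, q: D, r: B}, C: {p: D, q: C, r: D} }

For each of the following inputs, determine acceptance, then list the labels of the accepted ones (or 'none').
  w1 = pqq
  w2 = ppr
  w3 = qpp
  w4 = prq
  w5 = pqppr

w1:
  start at A
  read 'p': A → D
  read 'q': D → D
  read 'q': D → D
  end D, rejected
w2:
  start at A
  read 'p': A → D
  read 'p': D → D
  read 'r': D → B
  end B, rejected
w3:
  start at A
  read 'q': A → B
  read 'p': B → C
  read 'p': C → D
  end D, rejected
w4:
  start at A
  read 'p': A → D
  read 'r': D → B
  read 'q': B → D
  end D, rejected
w5:
  start at A
  read 'p': A → D
  read 'q': D → D
  read 'p': D → D
  read 'p': D → D
  read 'r': D → B
  end B, rejected

none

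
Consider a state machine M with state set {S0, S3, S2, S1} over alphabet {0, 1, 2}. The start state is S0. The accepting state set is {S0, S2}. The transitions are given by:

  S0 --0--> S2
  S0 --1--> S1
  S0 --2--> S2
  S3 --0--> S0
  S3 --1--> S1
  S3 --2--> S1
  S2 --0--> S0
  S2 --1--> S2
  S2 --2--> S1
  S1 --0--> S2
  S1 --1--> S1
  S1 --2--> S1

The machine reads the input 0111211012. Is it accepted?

No

Trace: S0 -0-> S2 -1-> S2 -1-> S2 -1-> S2 -2-> S1 -1-> S1 -1-> S1 -0-> S2 -1-> S2 -2-> S1
End state S1 is not accepting.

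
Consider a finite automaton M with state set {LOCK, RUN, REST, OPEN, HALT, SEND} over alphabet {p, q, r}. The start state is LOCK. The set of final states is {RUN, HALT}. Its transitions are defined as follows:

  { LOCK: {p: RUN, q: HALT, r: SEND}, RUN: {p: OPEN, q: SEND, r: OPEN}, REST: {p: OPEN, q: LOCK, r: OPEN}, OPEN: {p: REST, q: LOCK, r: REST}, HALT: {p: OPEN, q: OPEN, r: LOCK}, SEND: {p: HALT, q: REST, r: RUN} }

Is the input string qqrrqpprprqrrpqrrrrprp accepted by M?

start at LOCK
read 'q': LOCK → HALT
read 'q': HALT → OPEN
read 'r': OPEN → REST
read 'r': REST → OPEN
read 'q': OPEN → LOCK
read 'p': LOCK → RUN
read 'p': RUN → OPEN
read 'r': OPEN → REST
read 'p': REST → OPEN
read 'r': OPEN → REST
read 'q': REST → LOCK
read 'r': LOCK → SEND
read 'r': SEND → RUN
read 'p': RUN → OPEN
read 'q': OPEN → LOCK
read 'r': LOCK → SEND
read 'r': SEND → RUN
read 'r': RUN → OPEN
read 'r': OPEN → REST
read 'p': REST → OPEN
read 'r': OPEN → REST
read 'p': REST → OPEN
End state OPEN is not accepting.

No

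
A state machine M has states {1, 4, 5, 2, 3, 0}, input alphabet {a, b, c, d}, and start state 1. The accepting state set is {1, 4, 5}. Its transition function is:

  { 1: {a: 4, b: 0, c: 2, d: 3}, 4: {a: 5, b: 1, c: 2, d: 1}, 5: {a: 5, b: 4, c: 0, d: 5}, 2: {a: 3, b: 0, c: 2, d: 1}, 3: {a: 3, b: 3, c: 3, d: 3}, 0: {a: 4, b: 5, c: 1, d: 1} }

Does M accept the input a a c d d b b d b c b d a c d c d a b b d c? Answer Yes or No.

start at 1
read 'a': 1 → 4
read 'a': 4 → 5
read 'c': 5 → 0
read 'd': 0 → 1
read 'd': 1 → 3
read 'b': 3 → 3
read 'b': 3 → 3
read 'd': 3 → 3
read 'b': 3 → 3
read 'c': 3 → 3
read 'b': 3 → 3
read 'd': 3 → 3
read 'a': 3 → 3
read 'c': 3 → 3
read 'd': 3 → 3
read 'c': 3 → 3
read 'd': 3 → 3
read 'a': 3 → 3
read 'b': 3 → 3
read 'b': 3 → 3
read 'd': 3 → 3
read 'c': 3 → 3
End state 3 is not accepting.

No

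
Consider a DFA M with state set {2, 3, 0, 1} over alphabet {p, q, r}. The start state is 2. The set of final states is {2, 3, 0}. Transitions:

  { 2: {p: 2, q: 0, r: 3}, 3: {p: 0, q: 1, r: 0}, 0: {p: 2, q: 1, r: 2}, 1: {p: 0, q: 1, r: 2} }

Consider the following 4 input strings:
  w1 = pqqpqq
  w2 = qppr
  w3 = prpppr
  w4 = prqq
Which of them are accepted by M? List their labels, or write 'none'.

w2, w3

w1:
  start at 2
  read 'p': 2 → 2
  read 'q': 2 → 0
  read 'q': 0 → 1
  read 'p': 1 → 0
  read 'q': 0 → 1
  read 'q': 1 → 1
  end 1, rejected
w2:
  start at 2
  read 'q': 2 → 0
  read 'p': 0 → 2
  read 'p': 2 → 2
  read 'r': 2 → 3
  end 3, accepted
w3:
  start at 2
  read 'p': 2 → 2
  read 'r': 2 → 3
  read 'p': 3 → 0
  read 'p': 0 → 2
  read 'p': 2 → 2
  read 'r': 2 → 3
  end 3, accepted
w4:
  start at 2
  read 'p': 2 → 2
  read 'r': 2 → 3
  read 'q': 3 → 1
  read 'q': 1 → 1
  end 1, rejected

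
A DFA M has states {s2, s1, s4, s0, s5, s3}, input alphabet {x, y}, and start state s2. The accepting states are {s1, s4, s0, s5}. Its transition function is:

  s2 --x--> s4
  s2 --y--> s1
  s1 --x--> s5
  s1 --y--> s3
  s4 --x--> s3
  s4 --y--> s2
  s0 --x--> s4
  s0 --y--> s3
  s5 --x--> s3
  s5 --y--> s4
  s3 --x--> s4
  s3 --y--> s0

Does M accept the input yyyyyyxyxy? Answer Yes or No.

No

start at s2
read 'y': s2 → s1
read 'y': s1 → s3
read 'y': s3 → s0
read 'y': s0 → s3
read 'y': s3 → s0
read 'y': s0 → s3
read 'x': s3 → s4
read 'y': s4 → s2
read 'x': s2 → s4
read 'y': s4 → s2
End state s2 is not accepting.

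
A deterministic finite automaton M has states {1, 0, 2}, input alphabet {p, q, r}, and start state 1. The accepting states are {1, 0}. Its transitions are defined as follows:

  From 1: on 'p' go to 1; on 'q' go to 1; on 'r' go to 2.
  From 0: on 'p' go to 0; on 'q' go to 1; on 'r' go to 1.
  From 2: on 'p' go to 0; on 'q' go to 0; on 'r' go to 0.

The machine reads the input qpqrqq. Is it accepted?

Yes

Trace: 1 -q-> 1 -p-> 1 -q-> 1 -r-> 2 -q-> 0 -q-> 1
End state 1 is accepting.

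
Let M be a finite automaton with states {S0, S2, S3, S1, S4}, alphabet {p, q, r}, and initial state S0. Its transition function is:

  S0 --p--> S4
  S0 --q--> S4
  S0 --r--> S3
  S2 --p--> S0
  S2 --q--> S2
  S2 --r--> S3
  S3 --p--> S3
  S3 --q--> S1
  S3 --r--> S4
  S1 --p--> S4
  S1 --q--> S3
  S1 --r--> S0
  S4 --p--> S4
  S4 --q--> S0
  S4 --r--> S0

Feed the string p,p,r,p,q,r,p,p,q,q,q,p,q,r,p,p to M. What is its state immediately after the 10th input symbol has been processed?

start at S0
read 'p': S0 → S4
read 'p': S4 → S4
read 'r': S4 → S0
read 'p': S0 → S4
read 'q': S4 → S0
read 'r': S0 → S3
read 'p': S3 → S3
read 'p': S3 → S3
read 'q': S3 → S1
read 'q': S1 → S3
After 10 symbols: S3.

S3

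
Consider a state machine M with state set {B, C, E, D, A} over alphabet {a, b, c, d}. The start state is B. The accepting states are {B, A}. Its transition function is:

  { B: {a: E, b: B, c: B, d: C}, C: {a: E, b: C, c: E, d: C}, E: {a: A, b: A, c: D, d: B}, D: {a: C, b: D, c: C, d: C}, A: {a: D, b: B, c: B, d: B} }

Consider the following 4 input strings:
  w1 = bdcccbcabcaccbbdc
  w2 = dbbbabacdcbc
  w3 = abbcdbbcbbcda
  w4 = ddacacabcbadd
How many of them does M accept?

w1:
  start at B
  read 'b': B → B
  read 'd': B → C
  read 'c': C → E
  read 'c': E → D
  read 'c': D → C
  read 'b': C → C
  read 'c': C → E
  read 'a': E → A
  read 'b': A → B
  read 'c': B → B
  read 'a': B → E
  read 'c': E → D
  read 'c': D → C
  read 'b': C → C
  read 'b': C → C
  read 'd': C → C
  read 'c': C → E
  end E, rejected
w2:
  start at B
  read 'd': B → C
  read 'b': C → C
  read 'b': C → C
  read 'b': C → C
  read 'a': C → E
  read 'b': E → A
  read 'a': A → D
  read 'c': D → C
  read 'd': C → C
  read 'c': C → E
  read 'b': E → A
  read 'c': A → B
  end B, accepted
w3:
  start at B
  read 'a': B → E
  read 'b': E → A
  read 'b': A → B
  read 'c': B → B
  read 'd': B → C
  read 'b': C → C
  read 'b': C → C
  read 'c': C → E
  read 'b': E → A
  read 'b': A → B
  read 'c': B → B
  read 'd': B → C
  read 'a': C → E
  end E, rejected
w4:
  start at B
  read 'd': B → C
  read 'd': C → C
  read 'a': C → E
  read 'c': E → D
  read 'a': D → C
  read 'c': C → E
  read 'a': E → A
  read 'b': A → B
  read 'c': B → B
  read 'b': B → B
  read 'a': B → E
  read 'd': E → B
  read 'd': B → C
  end C, rejected

1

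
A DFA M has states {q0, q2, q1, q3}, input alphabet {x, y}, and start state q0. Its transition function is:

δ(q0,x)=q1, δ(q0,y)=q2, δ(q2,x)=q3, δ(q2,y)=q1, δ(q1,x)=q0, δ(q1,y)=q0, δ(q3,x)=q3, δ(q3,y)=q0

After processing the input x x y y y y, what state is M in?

start at q0
read 'x': q0 → q1
read 'x': q1 → q0
read 'y': q0 → q2
read 'y': q2 → q1
read 'y': q1 → q0
read 'y': q0 → q2

q2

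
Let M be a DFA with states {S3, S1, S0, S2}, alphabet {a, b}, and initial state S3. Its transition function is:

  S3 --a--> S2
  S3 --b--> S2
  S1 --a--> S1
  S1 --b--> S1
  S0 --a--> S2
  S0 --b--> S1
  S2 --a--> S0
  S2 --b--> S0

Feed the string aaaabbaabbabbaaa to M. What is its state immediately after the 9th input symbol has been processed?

start at S3
read 'a': S3 → S2
read 'a': S2 → S0
read 'a': S0 → S2
read 'a': S2 → S0
read 'b': S0 → S1
read 'b': S1 → S1
read 'a': S1 → S1
read 'a': S1 → S1
read 'b': S1 → S1
After 9 symbols: S1.

S1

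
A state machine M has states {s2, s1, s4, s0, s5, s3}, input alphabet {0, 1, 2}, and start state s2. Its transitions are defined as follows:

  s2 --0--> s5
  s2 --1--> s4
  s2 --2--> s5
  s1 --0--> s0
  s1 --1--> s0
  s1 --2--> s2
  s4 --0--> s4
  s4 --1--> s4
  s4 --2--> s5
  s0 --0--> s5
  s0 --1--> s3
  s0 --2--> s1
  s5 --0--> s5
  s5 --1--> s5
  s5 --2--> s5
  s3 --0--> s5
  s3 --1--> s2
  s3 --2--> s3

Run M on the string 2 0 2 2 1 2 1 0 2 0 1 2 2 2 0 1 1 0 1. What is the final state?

Trace: s2 -2-> s5 -0-> s5 -2-> s5 -2-> s5 -1-> s5 -2-> s5 -1-> s5 -0-> s5 -2-> s5 -0-> s5 -1-> s5 -2-> s5 -2-> s5 -2-> s5 -0-> s5 -1-> s5 -1-> s5 -0-> s5 -1-> s5

s5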